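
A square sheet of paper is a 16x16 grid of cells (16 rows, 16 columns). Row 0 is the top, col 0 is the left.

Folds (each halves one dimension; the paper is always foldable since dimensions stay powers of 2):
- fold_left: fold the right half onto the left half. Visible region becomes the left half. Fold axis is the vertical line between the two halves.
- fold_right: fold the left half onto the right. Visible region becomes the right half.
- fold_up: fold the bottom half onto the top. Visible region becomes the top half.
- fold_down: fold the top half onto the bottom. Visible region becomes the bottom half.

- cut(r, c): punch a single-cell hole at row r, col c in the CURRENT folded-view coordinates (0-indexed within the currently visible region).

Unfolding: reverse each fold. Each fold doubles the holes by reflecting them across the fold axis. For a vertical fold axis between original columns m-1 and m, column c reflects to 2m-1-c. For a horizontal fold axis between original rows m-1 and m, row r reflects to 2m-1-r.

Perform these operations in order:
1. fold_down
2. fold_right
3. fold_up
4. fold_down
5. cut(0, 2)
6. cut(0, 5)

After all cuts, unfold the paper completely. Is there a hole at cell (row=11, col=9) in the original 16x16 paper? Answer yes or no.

Answer: no

Derivation:
Op 1 fold_down: fold axis h@8; visible region now rows[8,16) x cols[0,16) = 8x16
Op 2 fold_right: fold axis v@8; visible region now rows[8,16) x cols[8,16) = 8x8
Op 3 fold_up: fold axis h@12; visible region now rows[8,12) x cols[8,16) = 4x8
Op 4 fold_down: fold axis h@10; visible region now rows[10,12) x cols[8,16) = 2x8
Op 5 cut(0, 2): punch at orig (10,10); cuts so far [(10, 10)]; region rows[10,12) x cols[8,16) = 2x8
Op 6 cut(0, 5): punch at orig (10,13); cuts so far [(10, 10), (10, 13)]; region rows[10,12) x cols[8,16) = 2x8
Unfold 1 (reflect across h@10): 4 holes -> [(9, 10), (9, 13), (10, 10), (10, 13)]
Unfold 2 (reflect across h@12): 8 holes -> [(9, 10), (9, 13), (10, 10), (10, 13), (13, 10), (13, 13), (14, 10), (14, 13)]
Unfold 3 (reflect across v@8): 16 holes -> [(9, 2), (9, 5), (9, 10), (9, 13), (10, 2), (10, 5), (10, 10), (10, 13), (13, 2), (13, 5), (13, 10), (13, 13), (14, 2), (14, 5), (14, 10), (14, 13)]
Unfold 4 (reflect across h@8): 32 holes -> [(1, 2), (1, 5), (1, 10), (1, 13), (2, 2), (2, 5), (2, 10), (2, 13), (5, 2), (5, 5), (5, 10), (5, 13), (6, 2), (6, 5), (6, 10), (6, 13), (9, 2), (9, 5), (9, 10), (9, 13), (10, 2), (10, 5), (10, 10), (10, 13), (13, 2), (13, 5), (13, 10), (13, 13), (14, 2), (14, 5), (14, 10), (14, 13)]
Holes: [(1, 2), (1, 5), (1, 10), (1, 13), (2, 2), (2, 5), (2, 10), (2, 13), (5, 2), (5, 5), (5, 10), (5, 13), (6, 2), (6, 5), (6, 10), (6, 13), (9, 2), (9, 5), (9, 10), (9, 13), (10, 2), (10, 5), (10, 10), (10, 13), (13, 2), (13, 5), (13, 10), (13, 13), (14, 2), (14, 5), (14, 10), (14, 13)]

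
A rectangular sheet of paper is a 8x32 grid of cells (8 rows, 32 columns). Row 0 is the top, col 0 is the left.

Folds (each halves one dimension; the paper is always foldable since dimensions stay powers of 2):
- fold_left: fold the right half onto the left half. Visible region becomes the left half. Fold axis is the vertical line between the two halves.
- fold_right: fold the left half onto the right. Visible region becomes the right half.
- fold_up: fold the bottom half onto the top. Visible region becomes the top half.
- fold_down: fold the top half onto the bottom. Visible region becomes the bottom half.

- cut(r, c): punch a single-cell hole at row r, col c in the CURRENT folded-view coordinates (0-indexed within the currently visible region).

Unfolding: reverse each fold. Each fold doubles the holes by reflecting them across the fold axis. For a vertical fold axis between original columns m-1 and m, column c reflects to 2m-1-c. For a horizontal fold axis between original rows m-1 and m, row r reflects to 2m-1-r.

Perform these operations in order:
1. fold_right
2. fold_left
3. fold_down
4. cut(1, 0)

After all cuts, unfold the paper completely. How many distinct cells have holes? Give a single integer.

Answer: 8

Derivation:
Op 1 fold_right: fold axis v@16; visible region now rows[0,8) x cols[16,32) = 8x16
Op 2 fold_left: fold axis v@24; visible region now rows[0,8) x cols[16,24) = 8x8
Op 3 fold_down: fold axis h@4; visible region now rows[4,8) x cols[16,24) = 4x8
Op 4 cut(1, 0): punch at orig (5,16); cuts so far [(5, 16)]; region rows[4,8) x cols[16,24) = 4x8
Unfold 1 (reflect across h@4): 2 holes -> [(2, 16), (5, 16)]
Unfold 2 (reflect across v@24): 4 holes -> [(2, 16), (2, 31), (5, 16), (5, 31)]
Unfold 3 (reflect across v@16): 8 holes -> [(2, 0), (2, 15), (2, 16), (2, 31), (5, 0), (5, 15), (5, 16), (5, 31)]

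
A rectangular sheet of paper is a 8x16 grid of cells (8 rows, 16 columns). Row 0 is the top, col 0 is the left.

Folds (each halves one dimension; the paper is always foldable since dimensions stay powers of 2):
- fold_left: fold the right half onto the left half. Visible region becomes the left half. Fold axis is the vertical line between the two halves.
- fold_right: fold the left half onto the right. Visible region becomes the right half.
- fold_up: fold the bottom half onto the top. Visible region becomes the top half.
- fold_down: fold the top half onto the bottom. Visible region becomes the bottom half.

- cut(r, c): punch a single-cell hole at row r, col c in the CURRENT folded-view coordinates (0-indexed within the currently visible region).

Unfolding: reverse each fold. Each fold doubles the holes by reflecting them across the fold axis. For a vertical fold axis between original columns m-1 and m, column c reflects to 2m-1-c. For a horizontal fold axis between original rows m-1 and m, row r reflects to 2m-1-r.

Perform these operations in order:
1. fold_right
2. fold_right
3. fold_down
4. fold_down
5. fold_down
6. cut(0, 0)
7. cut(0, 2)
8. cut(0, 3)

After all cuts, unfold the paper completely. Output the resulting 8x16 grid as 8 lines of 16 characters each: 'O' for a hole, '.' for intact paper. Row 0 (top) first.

Answer: OO.OO.OOOO.OO.OO
OO.OO.OOOO.OO.OO
OO.OO.OOOO.OO.OO
OO.OO.OOOO.OO.OO
OO.OO.OOOO.OO.OO
OO.OO.OOOO.OO.OO
OO.OO.OOOO.OO.OO
OO.OO.OOOO.OO.OO

Derivation:
Op 1 fold_right: fold axis v@8; visible region now rows[0,8) x cols[8,16) = 8x8
Op 2 fold_right: fold axis v@12; visible region now rows[0,8) x cols[12,16) = 8x4
Op 3 fold_down: fold axis h@4; visible region now rows[4,8) x cols[12,16) = 4x4
Op 4 fold_down: fold axis h@6; visible region now rows[6,8) x cols[12,16) = 2x4
Op 5 fold_down: fold axis h@7; visible region now rows[7,8) x cols[12,16) = 1x4
Op 6 cut(0, 0): punch at orig (7,12); cuts so far [(7, 12)]; region rows[7,8) x cols[12,16) = 1x4
Op 7 cut(0, 2): punch at orig (7,14); cuts so far [(7, 12), (7, 14)]; region rows[7,8) x cols[12,16) = 1x4
Op 8 cut(0, 3): punch at orig (7,15); cuts so far [(7, 12), (7, 14), (7, 15)]; region rows[7,8) x cols[12,16) = 1x4
Unfold 1 (reflect across h@7): 6 holes -> [(6, 12), (6, 14), (6, 15), (7, 12), (7, 14), (7, 15)]
Unfold 2 (reflect across h@6): 12 holes -> [(4, 12), (4, 14), (4, 15), (5, 12), (5, 14), (5, 15), (6, 12), (6, 14), (6, 15), (7, 12), (7, 14), (7, 15)]
Unfold 3 (reflect across h@4): 24 holes -> [(0, 12), (0, 14), (0, 15), (1, 12), (1, 14), (1, 15), (2, 12), (2, 14), (2, 15), (3, 12), (3, 14), (3, 15), (4, 12), (4, 14), (4, 15), (5, 12), (5, 14), (5, 15), (6, 12), (6, 14), (6, 15), (7, 12), (7, 14), (7, 15)]
Unfold 4 (reflect across v@12): 48 holes -> [(0, 8), (0, 9), (0, 11), (0, 12), (0, 14), (0, 15), (1, 8), (1, 9), (1, 11), (1, 12), (1, 14), (1, 15), (2, 8), (2, 9), (2, 11), (2, 12), (2, 14), (2, 15), (3, 8), (3, 9), (3, 11), (3, 12), (3, 14), (3, 15), (4, 8), (4, 9), (4, 11), (4, 12), (4, 14), (4, 15), (5, 8), (5, 9), (5, 11), (5, 12), (5, 14), (5, 15), (6, 8), (6, 9), (6, 11), (6, 12), (6, 14), (6, 15), (7, 8), (7, 9), (7, 11), (7, 12), (7, 14), (7, 15)]
Unfold 5 (reflect across v@8): 96 holes -> [(0, 0), (0, 1), (0, 3), (0, 4), (0, 6), (0, 7), (0, 8), (0, 9), (0, 11), (0, 12), (0, 14), (0, 15), (1, 0), (1, 1), (1, 3), (1, 4), (1, 6), (1, 7), (1, 8), (1, 9), (1, 11), (1, 12), (1, 14), (1, 15), (2, 0), (2, 1), (2, 3), (2, 4), (2, 6), (2, 7), (2, 8), (2, 9), (2, 11), (2, 12), (2, 14), (2, 15), (3, 0), (3, 1), (3, 3), (3, 4), (3, 6), (3, 7), (3, 8), (3, 9), (3, 11), (3, 12), (3, 14), (3, 15), (4, 0), (4, 1), (4, 3), (4, 4), (4, 6), (4, 7), (4, 8), (4, 9), (4, 11), (4, 12), (4, 14), (4, 15), (5, 0), (5, 1), (5, 3), (5, 4), (5, 6), (5, 7), (5, 8), (5, 9), (5, 11), (5, 12), (5, 14), (5, 15), (6, 0), (6, 1), (6, 3), (6, 4), (6, 6), (6, 7), (6, 8), (6, 9), (6, 11), (6, 12), (6, 14), (6, 15), (7, 0), (7, 1), (7, 3), (7, 4), (7, 6), (7, 7), (7, 8), (7, 9), (7, 11), (7, 12), (7, 14), (7, 15)]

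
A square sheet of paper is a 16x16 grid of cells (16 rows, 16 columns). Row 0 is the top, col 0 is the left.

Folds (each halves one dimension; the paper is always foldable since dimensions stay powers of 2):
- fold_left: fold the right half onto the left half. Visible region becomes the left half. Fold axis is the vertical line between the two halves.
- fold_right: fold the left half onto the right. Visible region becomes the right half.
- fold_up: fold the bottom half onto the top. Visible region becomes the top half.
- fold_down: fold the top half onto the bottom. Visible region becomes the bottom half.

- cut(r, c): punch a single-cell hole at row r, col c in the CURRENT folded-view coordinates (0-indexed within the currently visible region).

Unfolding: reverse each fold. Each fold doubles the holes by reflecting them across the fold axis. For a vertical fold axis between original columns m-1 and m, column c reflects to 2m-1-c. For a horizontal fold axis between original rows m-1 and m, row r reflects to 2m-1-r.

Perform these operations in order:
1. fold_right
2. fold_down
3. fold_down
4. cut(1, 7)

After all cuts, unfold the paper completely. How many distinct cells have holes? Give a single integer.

Answer: 8

Derivation:
Op 1 fold_right: fold axis v@8; visible region now rows[0,16) x cols[8,16) = 16x8
Op 2 fold_down: fold axis h@8; visible region now rows[8,16) x cols[8,16) = 8x8
Op 3 fold_down: fold axis h@12; visible region now rows[12,16) x cols[8,16) = 4x8
Op 4 cut(1, 7): punch at orig (13,15); cuts so far [(13, 15)]; region rows[12,16) x cols[8,16) = 4x8
Unfold 1 (reflect across h@12): 2 holes -> [(10, 15), (13, 15)]
Unfold 2 (reflect across h@8): 4 holes -> [(2, 15), (5, 15), (10, 15), (13, 15)]
Unfold 3 (reflect across v@8): 8 holes -> [(2, 0), (2, 15), (5, 0), (5, 15), (10, 0), (10, 15), (13, 0), (13, 15)]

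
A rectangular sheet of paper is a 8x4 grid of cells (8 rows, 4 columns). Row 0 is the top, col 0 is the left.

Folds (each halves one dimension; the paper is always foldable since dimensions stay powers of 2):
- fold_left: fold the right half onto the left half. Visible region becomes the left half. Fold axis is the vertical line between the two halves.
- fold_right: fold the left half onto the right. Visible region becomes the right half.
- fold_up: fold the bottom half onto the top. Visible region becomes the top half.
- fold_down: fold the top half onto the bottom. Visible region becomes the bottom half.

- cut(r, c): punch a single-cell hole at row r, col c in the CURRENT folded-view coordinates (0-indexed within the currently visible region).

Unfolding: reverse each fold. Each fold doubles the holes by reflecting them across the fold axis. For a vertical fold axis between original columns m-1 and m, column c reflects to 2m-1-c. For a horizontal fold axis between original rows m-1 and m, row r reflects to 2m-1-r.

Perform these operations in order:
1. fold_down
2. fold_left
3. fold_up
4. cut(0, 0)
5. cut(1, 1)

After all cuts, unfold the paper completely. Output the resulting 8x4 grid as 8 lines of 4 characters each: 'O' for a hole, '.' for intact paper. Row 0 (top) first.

Answer: O..O
.OO.
.OO.
O..O
O..O
.OO.
.OO.
O..O

Derivation:
Op 1 fold_down: fold axis h@4; visible region now rows[4,8) x cols[0,4) = 4x4
Op 2 fold_left: fold axis v@2; visible region now rows[4,8) x cols[0,2) = 4x2
Op 3 fold_up: fold axis h@6; visible region now rows[4,6) x cols[0,2) = 2x2
Op 4 cut(0, 0): punch at orig (4,0); cuts so far [(4, 0)]; region rows[4,6) x cols[0,2) = 2x2
Op 5 cut(1, 1): punch at orig (5,1); cuts so far [(4, 0), (5, 1)]; region rows[4,6) x cols[0,2) = 2x2
Unfold 1 (reflect across h@6): 4 holes -> [(4, 0), (5, 1), (6, 1), (7, 0)]
Unfold 2 (reflect across v@2): 8 holes -> [(4, 0), (4, 3), (5, 1), (5, 2), (6, 1), (6, 2), (7, 0), (7, 3)]
Unfold 3 (reflect across h@4): 16 holes -> [(0, 0), (0, 3), (1, 1), (1, 2), (2, 1), (2, 2), (3, 0), (3, 3), (4, 0), (4, 3), (5, 1), (5, 2), (6, 1), (6, 2), (7, 0), (7, 3)]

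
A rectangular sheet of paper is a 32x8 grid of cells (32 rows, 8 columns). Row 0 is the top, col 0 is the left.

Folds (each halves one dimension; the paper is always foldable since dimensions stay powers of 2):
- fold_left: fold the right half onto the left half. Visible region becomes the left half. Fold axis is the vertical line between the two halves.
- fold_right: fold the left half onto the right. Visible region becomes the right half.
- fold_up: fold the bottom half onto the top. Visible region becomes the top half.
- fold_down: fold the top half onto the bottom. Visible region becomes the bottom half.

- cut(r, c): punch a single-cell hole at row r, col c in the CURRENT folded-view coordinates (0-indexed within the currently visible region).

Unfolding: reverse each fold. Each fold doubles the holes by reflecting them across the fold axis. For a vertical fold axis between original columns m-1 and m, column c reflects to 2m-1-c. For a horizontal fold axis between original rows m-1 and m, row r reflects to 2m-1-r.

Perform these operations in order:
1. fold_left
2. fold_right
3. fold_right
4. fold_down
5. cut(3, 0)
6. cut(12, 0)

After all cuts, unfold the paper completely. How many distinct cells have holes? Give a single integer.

Answer: 32

Derivation:
Op 1 fold_left: fold axis v@4; visible region now rows[0,32) x cols[0,4) = 32x4
Op 2 fold_right: fold axis v@2; visible region now rows[0,32) x cols[2,4) = 32x2
Op 3 fold_right: fold axis v@3; visible region now rows[0,32) x cols[3,4) = 32x1
Op 4 fold_down: fold axis h@16; visible region now rows[16,32) x cols[3,4) = 16x1
Op 5 cut(3, 0): punch at orig (19,3); cuts so far [(19, 3)]; region rows[16,32) x cols[3,4) = 16x1
Op 6 cut(12, 0): punch at orig (28,3); cuts so far [(19, 3), (28, 3)]; region rows[16,32) x cols[3,4) = 16x1
Unfold 1 (reflect across h@16): 4 holes -> [(3, 3), (12, 3), (19, 3), (28, 3)]
Unfold 2 (reflect across v@3): 8 holes -> [(3, 2), (3, 3), (12, 2), (12, 3), (19, 2), (19, 3), (28, 2), (28, 3)]
Unfold 3 (reflect across v@2): 16 holes -> [(3, 0), (3, 1), (3, 2), (3, 3), (12, 0), (12, 1), (12, 2), (12, 3), (19, 0), (19, 1), (19, 2), (19, 3), (28, 0), (28, 1), (28, 2), (28, 3)]
Unfold 4 (reflect across v@4): 32 holes -> [(3, 0), (3, 1), (3, 2), (3, 3), (3, 4), (3, 5), (3, 6), (3, 7), (12, 0), (12, 1), (12, 2), (12, 3), (12, 4), (12, 5), (12, 6), (12, 7), (19, 0), (19, 1), (19, 2), (19, 3), (19, 4), (19, 5), (19, 6), (19, 7), (28, 0), (28, 1), (28, 2), (28, 3), (28, 4), (28, 5), (28, 6), (28, 7)]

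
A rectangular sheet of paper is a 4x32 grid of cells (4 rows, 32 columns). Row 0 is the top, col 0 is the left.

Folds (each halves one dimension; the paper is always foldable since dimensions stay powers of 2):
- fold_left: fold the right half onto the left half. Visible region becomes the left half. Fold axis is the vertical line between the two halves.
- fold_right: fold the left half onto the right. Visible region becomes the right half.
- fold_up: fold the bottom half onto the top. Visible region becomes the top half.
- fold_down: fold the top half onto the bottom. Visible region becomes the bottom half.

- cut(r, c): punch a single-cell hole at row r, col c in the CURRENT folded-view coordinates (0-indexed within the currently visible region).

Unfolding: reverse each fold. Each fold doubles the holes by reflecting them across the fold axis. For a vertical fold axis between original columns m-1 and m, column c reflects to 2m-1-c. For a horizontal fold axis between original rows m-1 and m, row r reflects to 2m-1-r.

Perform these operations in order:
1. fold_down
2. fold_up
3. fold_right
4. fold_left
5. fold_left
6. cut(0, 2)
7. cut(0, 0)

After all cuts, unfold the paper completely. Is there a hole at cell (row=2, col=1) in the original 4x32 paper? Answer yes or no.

Answer: no

Derivation:
Op 1 fold_down: fold axis h@2; visible region now rows[2,4) x cols[0,32) = 2x32
Op 2 fold_up: fold axis h@3; visible region now rows[2,3) x cols[0,32) = 1x32
Op 3 fold_right: fold axis v@16; visible region now rows[2,3) x cols[16,32) = 1x16
Op 4 fold_left: fold axis v@24; visible region now rows[2,3) x cols[16,24) = 1x8
Op 5 fold_left: fold axis v@20; visible region now rows[2,3) x cols[16,20) = 1x4
Op 6 cut(0, 2): punch at orig (2,18); cuts so far [(2, 18)]; region rows[2,3) x cols[16,20) = 1x4
Op 7 cut(0, 0): punch at orig (2,16); cuts so far [(2, 16), (2, 18)]; region rows[2,3) x cols[16,20) = 1x4
Unfold 1 (reflect across v@20): 4 holes -> [(2, 16), (2, 18), (2, 21), (2, 23)]
Unfold 2 (reflect across v@24): 8 holes -> [(2, 16), (2, 18), (2, 21), (2, 23), (2, 24), (2, 26), (2, 29), (2, 31)]
Unfold 3 (reflect across v@16): 16 holes -> [(2, 0), (2, 2), (2, 5), (2, 7), (2, 8), (2, 10), (2, 13), (2, 15), (2, 16), (2, 18), (2, 21), (2, 23), (2, 24), (2, 26), (2, 29), (2, 31)]
Unfold 4 (reflect across h@3): 32 holes -> [(2, 0), (2, 2), (2, 5), (2, 7), (2, 8), (2, 10), (2, 13), (2, 15), (2, 16), (2, 18), (2, 21), (2, 23), (2, 24), (2, 26), (2, 29), (2, 31), (3, 0), (3, 2), (3, 5), (3, 7), (3, 8), (3, 10), (3, 13), (3, 15), (3, 16), (3, 18), (3, 21), (3, 23), (3, 24), (3, 26), (3, 29), (3, 31)]
Unfold 5 (reflect across h@2): 64 holes -> [(0, 0), (0, 2), (0, 5), (0, 7), (0, 8), (0, 10), (0, 13), (0, 15), (0, 16), (0, 18), (0, 21), (0, 23), (0, 24), (0, 26), (0, 29), (0, 31), (1, 0), (1, 2), (1, 5), (1, 7), (1, 8), (1, 10), (1, 13), (1, 15), (1, 16), (1, 18), (1, 21), (1, 23), (1, 24), (1, 26), (1, 29), (1, 31), (2, 0), (2, 2), (2, 5), (2, 7), (2, 8), (2, 10), (2, 13), (2, 15), (2, 16), (2, 18), (2, 21), (2, 23), (2, 24), (2, 26), (2, 29), (2, 31), (3, 0), (3, 2), (3, 5), (3, 7), (3, 8), (3, 10), (3, 13), (3, 15), (3, 16), (3, 18), (3, 21), (3, 23), (3, 24), (3, 26), (3, 29), (3, 31)]
Holes: [(0, 0), (0, 2), (0, 5), (0, 7), (0, 8), (0, 10), (0, 13), (0, 15), (0, 16), (0, 18), (0, 21), (0, 23), (0, 24), (0, 26), (0, 29), (0, 31), (1, 0), (1, 2), (1, 5), (1, 7), (1, 8), (1, 10), (1, 13), (1, 15), (1, 16), (1, 18), (1, 21), (1, 23), (1, 24), (1, 26), (1, 29), (1, 31), (2, 0), (2, 2), (2, 5), (2, 7), (2, 8), (2, 10), (2, 13), (2, 15), (2, 16), (2, 18), (2, 21), (2, 23), (2, 24), (2, 26), (2, 29), (2, 31), (3, 0), (3, 2), (3, 5), (3, 7), (3, 8), (3, 10), (3, 13), (3, 15), (3, 16), (3, 18), (3, 21), (3, 23), (3, 24), (3, 26), (3, 29), (3, 31)]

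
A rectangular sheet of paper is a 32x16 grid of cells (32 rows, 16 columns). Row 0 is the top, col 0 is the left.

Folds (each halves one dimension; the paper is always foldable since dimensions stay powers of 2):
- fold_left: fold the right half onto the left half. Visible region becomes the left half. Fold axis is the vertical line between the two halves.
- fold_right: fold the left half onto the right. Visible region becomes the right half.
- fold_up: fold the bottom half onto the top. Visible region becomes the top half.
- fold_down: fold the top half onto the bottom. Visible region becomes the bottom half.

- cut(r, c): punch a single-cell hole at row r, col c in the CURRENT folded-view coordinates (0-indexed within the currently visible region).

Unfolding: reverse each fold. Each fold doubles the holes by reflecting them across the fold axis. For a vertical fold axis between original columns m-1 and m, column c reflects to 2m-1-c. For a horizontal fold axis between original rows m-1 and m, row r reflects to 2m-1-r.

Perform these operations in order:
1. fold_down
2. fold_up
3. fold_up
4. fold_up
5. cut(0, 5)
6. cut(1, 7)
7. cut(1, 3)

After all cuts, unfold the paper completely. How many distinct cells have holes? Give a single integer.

Op 1 fold_down: fold axis h@16; visible region now rows[16,32) x cols[0,16) = 16x16
Op 2 fold_up: fold axis h@24; visible region now rows[16,24) x cols[0,16) = 8x16
Op 3 fold_up: fold axis h@20; visible region now rows[16,20) x cols[0,16) = 4x16
Op 4 fold_up: fold axis h@18; visible region now rows[16,18) x cols[0,16) = 2x16
Op 5 cut(0, 5): punch at orig (16,5); cuts so far [(16, 5)]; region rows[16,18) x cols[0,16) = 2x16
Op 6 cut(1, 7): punch at orig (17,7); cuts so far [(16, 5), (17, 7)]; region rows[16,18) x cols[0,16) = 2x16
Op 7 cut(1, 3): punch at orig (17,3); cuts so far [(16, 5), (17, 3), (17, 7)]; region rows[16,18) x cols[0,16) = 2x16
Unfold 1 (reflect across h@18): 6 holes -> [(16, 5), (17, 3), (17, 7), (18, 3), (18, 7), (19, 5)]
Unfold 2 (reflect across h@20): 12 holes -> [(16, 5), (17, 3), (17, 7), (18, 3), (18, 7), (19, 5), (20, 5), (21, 3), (21, 7), (22, 3), (22, 7), (23, 5)]
Unfold 3 (reflect across h@24): 24 holes -> [(16, 5), (17, 3), (17, 7), (18, 3), (18, 7), (19, 5), (20, 5), (21, 3), (21, 7), (22, 3), (22, 7), (23, 5), (24, 5), (25, 3), (25, 7), (26, 3), (26, 7), (27, 5), (28, 5), (29, 3), (29, 7), (30, 3), (30, 7), (31, 5)]
Unfold 4 (reflect across h@16): 48 holes -> [(0, 5), (1, 3), (1, 7), (2, 3), (2, 7), (3, 5), (4, 5), (5, 3), (5, 7), (6, 3), (6, 7), (7, 5), (8, 5), (9, 3), (9, 7), (10, 3), (10, 7), (11, 5), (12, 5), (13, 3), (13, 7), (14, 3), (14, 7), (15, 5), (16, 5), (17, 3), (17, 7), (18, 3), (18, 7), (19, 5), (20, 5), (21, 3), (21, 7), (22, 3), (22, 7), (23, 5), (24, 5), (25, 3), (25, 7), (26, 3), (26, 7), (27, 5), (28, 5), (29, 3), (29, 7), (30, 3), (30, 7), (31, 5)]

Answer: 48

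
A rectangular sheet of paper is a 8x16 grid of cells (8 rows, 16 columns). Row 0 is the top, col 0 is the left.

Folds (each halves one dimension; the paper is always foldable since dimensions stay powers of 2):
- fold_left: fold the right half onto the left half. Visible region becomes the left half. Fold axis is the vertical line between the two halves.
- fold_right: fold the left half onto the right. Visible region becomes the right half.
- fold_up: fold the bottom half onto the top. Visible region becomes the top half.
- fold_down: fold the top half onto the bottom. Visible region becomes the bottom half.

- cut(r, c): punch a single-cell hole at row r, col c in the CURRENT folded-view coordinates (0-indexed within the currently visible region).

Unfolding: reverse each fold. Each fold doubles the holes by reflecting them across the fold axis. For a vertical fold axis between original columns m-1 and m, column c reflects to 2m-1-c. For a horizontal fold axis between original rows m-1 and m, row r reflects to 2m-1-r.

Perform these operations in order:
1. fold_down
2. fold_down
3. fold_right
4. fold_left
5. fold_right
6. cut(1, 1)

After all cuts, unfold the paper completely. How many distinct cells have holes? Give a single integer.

Answer: 32

Derivation:
Op 1 fold_down: fold axis h@4; visible region now rows[4,8) x cols[0,16) = 4x16
Op 2 fold_down: fold axis h@6; visible region now rows[6,8) x cols[0,16) = 2x16
Op 3 fold_right: fold axis v@8; visible region now rows[6,8) x cols[8,16) = 2x8
Op 4 fold_left: fold axis v@12; visible region now rows[6,8) x cols[8,12) = 2x4
Op 5 fold_right: fold axis v@10; visible region now rows[6,8) x cols[10,12) = 2x2
Op 6 cut(1, 1): punch at orig (7,11); cuts so far [(7, 11)]; region rows[6,8) x cols[10,12) = 2x2
Unfold 1 (reflect across v@10): 2 holes -> [(7, 8), (7, 11)]
Unfold 2 (reflect across v@12): 4 holes -> [(7, 8), (7, 11), (7, 12), (7, 15)]
Unfold 3 (reflect across v@8): 8 holes -> [(7, 0), (7, 3), (7, 4), (7, 7), (7, 8), (7, 11), (7, 12), (7, 15)]
Unfold 4 (reflect across h@6): 16 holes -> [(4, 0), (4, 3), (4, 4), (4, 7), (4, 8), (4, 11), (4, 12), (4, 15), (7, 0), (7, 3), (7, 4), (7, 7), (7, 8), (7, 11), (7, 12), (7, 15)]
Unfold 5 (reflect across h@4): 32 holes -> [(0, 0), (0, 3), (0, 4), (0, 7), (0, 8), (0, 11), (0, 12), (0, 15), (3, 0), (3, 3), (3, 4), (3, 7), (3, 8), (3, 11), (3, 12), (3, 15), (4, 0), (4, 3), (4, 4), (4, 7), (4, 8), (4, 11), (4, 12), (4, 15), (7, 0), (7, 3), (7, 4), (7, 7), (7, 8), (7, 11), (7, 12), (7, 15)]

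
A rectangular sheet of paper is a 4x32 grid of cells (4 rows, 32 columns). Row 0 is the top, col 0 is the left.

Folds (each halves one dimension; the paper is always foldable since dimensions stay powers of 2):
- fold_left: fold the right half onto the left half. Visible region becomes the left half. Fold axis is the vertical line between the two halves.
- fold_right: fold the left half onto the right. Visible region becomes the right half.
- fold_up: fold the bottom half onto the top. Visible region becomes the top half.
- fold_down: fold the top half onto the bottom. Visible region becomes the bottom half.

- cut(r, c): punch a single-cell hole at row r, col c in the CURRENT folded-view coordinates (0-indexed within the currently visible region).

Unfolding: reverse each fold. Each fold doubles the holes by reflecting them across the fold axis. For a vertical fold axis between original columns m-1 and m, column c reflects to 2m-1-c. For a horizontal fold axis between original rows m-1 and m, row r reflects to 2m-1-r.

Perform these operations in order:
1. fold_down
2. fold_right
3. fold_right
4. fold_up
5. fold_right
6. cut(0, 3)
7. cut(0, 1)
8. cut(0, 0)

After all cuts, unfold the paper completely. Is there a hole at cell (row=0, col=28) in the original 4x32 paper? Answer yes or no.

Answer: yes

Derivation:
Op 1 fold_down: fold axis h@2; visible region now rows[2,4) x cols[0,32) = 2x32
Op 2 fold_right: fold axis v@16; visible region now rows[2,4) x cols[16,32) = 2x16
Op 3 fold_right: fold axis v@24; visible region now rows[2,4) x cols[24,32) = 2x8
Op 4 fold_up: fold axis h@3; visible region now rows[2,3) x cols[24,32) = 1x8
Op 5 fold_right: fold axis v@28; visible region now rows[2,3) x cols[28,32) = 1x4
Op 6 cut(0, 3): punch at orig (2,31); cuts so far [(2, 31)]; region rows[2,3) x cols[28,32) = 1x4
Op 7 cut(0, 1): punch at orig (2,29); cuts so far [(2, 29), (2, 31)]; region rows[2,3) x cols[28,32) = 1x4
Op 8 cut(0, 0): punch at orig (2,28); cuts so far [(2, 28), (2, 29), (2, 31)]; region rows[2,3) x cols[28,32) = 1x4
Unfold 1 (reflect across v@28): 6 holes -> [(2, 24), (2, 26), (2, 27), (2, 28), (2, 29), (2, 31)]
Unfold 2 (reflect across h@3): 12 holes -> [(2, 24), (2, 26), (2, 27), (2, 28), (2, 29), (2, 31), (3, 24), (3, 26), (3, 27), (3, 28), (3, 29), (3, 31)]
Unfold 3 (reflect across v@24): 24 holes -> [(2, 16), (2, 18), (2, 19), (2, 20), (2, 21), (2, 23), (2, 24), (2, 26), (2, 27), (2, 28), (2, 29), (2, 31), (3, 16), (3, 18), (3, 19), (3, 20), (3, 21), (3, 23), (3, 24), (3, 26), (3, 27), (3, 28), (3, 29), (3, 31)]
Unfold 4 (reflect across v@16): 48 holes -> [(2, 0), (2, 2), (2, 3), (2, 4), (2, 5), (2, 7), (2, 8), (2, 10), (2, 11), (2, 12), (2, 13), (2, 15), (2, 16), (2, 18), (2, 19), (2, 20), (2, 21), (2, 23), (2, 24), (2, 26), (2, 27), (2, 28), (2, 29), (2, 31), (3, 0), (3, 2), (3, 3), (3, 4), (3, 5), (3, 7), (3, 8), (3, 10), (3, 11), (3, 12), (3, 13), (3, 15), (3, 16), (3, 18), (3, 19), (3, 20), (3, 21), (3, 23), (3, 24), (3, 26), (3, 27), (3, 28), (3, 29), (3, 31)]
Unfold 5 (reflect across h@2): 96 holes -> [(0, 0), (0, 2), (0, 3), (0, 4), (0, 5), (0, 7), (0, 8), (0, 10), (0, 11), (0, 12), (0, 13), (0, 15), (0, 16), (0, 18), (0, 19), (0, 20), (0, 21), (0, 23), (0, 24), (0, 26), (0, 27), (0, 28), (0, 29), (0, 31), (1, 0), (1, 2), (1, 3), (1, 4), (1, 5), (1, 7), (1, 8), (1, 10), (1, 11), (1, 12), (1, 13), (1, 15), (1, 16), (1, 18), (1, 19), (1, 20), (1, 21), (1, 23), (1, 24), (1, 26), (1, 27), (1, 28), (1, 29), (1, 31), (2, 0), (2, 2), (2, 3), (2, 4), (2, 5), (2, 7), (2, 8), (2, 10), (2, 11), (2, 12), (2, 13), (2, 15), (2, 16), (2, 18), (2, 19), (2, 20), (2, 21), (2, 23), (2, 24), (2, 26), (2, 27), (2, 28), (2, 29), (2, 31), (3, 0), (3, 2), (3, 3), (3, 4), (3, 5), (3, 7), (3, 8), (3, 10), (3, 11), (3, 12), (3, 13), (3, 15), (3, 16), (3, 18), (3, 19), (3, 20), (3, 21), (3, 23), (3, 24), (3, 26), (3, 27), (3, 28), (3, 29), (3, 31)]
Holes: [(0, 0), (0, 2), (0, 3), (0, 4), (0, 5), (0, 7), (0, 8), (0, 10), (0, 11), (0, 12), (0, 13), (0, 15), (0, 16), (0, 18), (0, 19), (0, 20), (0, 21), (0, 23), (0, 24), (0, 26), (0, 27), (0, 28), (0, 29), (0, 31), (1, 0), (1, 2), (1, 3), (1, 4), (1, 5), (1, 7), (1, 8), (1, 10), (1, 11), (1, 12), (1, 13), (1, 15), (1, 16), (1, 18), (1, 19), (1, 20), (1, 21), (1, 23), (1, 24), (1, 26), (1, 27), (1, 28), (1, 29), (1, 31), (2, 0), (2, 2), (2, 3), (2, 4), (2, 5), (2, 7), (2, 8), (2, 10), (2, 11), (2, 12), (2, 13), (2, 15), (2, 16), (2, 18), (2, 19), (2, 20), (2, 21), (2, 23), (2, 24), (2, 26), (2, 27), (2, 28), (2, 29), (2, 31), (3, 0), (3, 2), (3, 3), (3, 4), (3, 5), (3, 7), (3, 8), (3, 10), (3, 11), (3, 12), (3, 13), (3, 15), (3, 16), (3, 18), (3, 19), (3, 20), (3, 21), (3, 23), (3, 24), (3, 26), (3, 27), (3, 28), (3, 29), (3, 31)]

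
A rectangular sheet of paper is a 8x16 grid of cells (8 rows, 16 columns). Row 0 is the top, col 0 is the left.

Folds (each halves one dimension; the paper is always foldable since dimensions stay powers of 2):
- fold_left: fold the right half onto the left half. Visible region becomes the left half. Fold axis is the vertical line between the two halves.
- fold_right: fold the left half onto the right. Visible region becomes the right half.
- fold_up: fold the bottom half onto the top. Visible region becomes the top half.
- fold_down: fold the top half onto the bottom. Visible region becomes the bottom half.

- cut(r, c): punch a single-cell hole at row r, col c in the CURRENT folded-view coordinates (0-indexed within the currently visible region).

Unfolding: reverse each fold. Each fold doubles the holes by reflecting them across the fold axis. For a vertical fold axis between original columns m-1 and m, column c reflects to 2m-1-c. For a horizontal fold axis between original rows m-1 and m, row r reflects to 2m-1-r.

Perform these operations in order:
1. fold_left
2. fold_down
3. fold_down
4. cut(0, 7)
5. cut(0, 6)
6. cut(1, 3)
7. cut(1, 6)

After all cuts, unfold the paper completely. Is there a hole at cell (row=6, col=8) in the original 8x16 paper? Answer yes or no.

Answer: yes

Derivation:
Op 1 fold_left: fold axis v@8; visible region now rows[0,8) x cols[0,8) = 8x8
Op 2 fold_down: fold axis h@4; visible region now rows[4,8) x cols[0,8) = 4x8
Op 3 fold_down: fold axis h@6; visible region now rows[6,8) x cols[0,8) = 2x8
Op 4 cut(0, 7): punch at orig (6,7); cuts so far [(6, 7)]; region rows[6,8) x cols[0,8) = 2x8
Op 5 cut(0, 6): punch at orig (6,6); cuts so far [(6, 6), (6, 7)]; region rows[6,8) x cols[0,8) = 2x8
Op 6 cut(1, 3): punch at orig (7,3); cuts so far [(6, 6), (6, 7), (7, 3)]; region rows[6,8) x cols[0,8) = 2x8
Op 7 cut(1, 6): punch at orig (7,6); cuts so far [(6, 6), (6, 7), (7, 3), (7, 6)]; region rows[6,8) x cols[0,8) = 2x8
Unfold 1 (reflect across h@6): 8 holes -> [(4, 3), (4, 6), (5, 6), (5, 7), (6, 6), (6, 7), (7, 3), (7, 6)]
Unfold 2 (reflect across h@4): 16 holes -> [(0, 3), (0, 6), (1, 6), (1, 7), (2, 6), (2, 7), (3, 3), (3, 6), (4, 3), (4, 6), (5, 6), (5, 7), (6, 6), (6, 7), (7, 3), (7, 6)]
Unfold 3 (reflect across v@8): 32 holes -> [(0, 3), (0, 6), (0, 9), (0, 12), (1, 6), (1, 7), (1, 8), (1, 9), (2, 6), (2, 7), (2, 8), (2, 9), (3, 3), (3, 6), (3, 9), (3, 12), (4, 3), (4, 6), (4, 9), (4, 12), (5, 6), (5, 7), (5, 8), (5, 9), (6, 6), (6, 7), (6, 8), (6, 9), (7, 3), (7, 6), (7, 9), (7, 12)]
Holes: [(0, 3), (0, 6), (0, 9), (0, 12), (1, 6), (1, 7), (1, 8), (1, 9), (2, 6), (2, 7), (2, 8), (2, 9), (3, 3), (3, 6), (3, 9), (3, 12), (4, 3), (4, 6), (4, 9), (4, 12), (5, 6), (5, 7), (5, 8), (5, 9), (6, 6), (6, 7), (6, 8), (6, 9), (7, 3), (7, 6), (7, 9), (7, 12)]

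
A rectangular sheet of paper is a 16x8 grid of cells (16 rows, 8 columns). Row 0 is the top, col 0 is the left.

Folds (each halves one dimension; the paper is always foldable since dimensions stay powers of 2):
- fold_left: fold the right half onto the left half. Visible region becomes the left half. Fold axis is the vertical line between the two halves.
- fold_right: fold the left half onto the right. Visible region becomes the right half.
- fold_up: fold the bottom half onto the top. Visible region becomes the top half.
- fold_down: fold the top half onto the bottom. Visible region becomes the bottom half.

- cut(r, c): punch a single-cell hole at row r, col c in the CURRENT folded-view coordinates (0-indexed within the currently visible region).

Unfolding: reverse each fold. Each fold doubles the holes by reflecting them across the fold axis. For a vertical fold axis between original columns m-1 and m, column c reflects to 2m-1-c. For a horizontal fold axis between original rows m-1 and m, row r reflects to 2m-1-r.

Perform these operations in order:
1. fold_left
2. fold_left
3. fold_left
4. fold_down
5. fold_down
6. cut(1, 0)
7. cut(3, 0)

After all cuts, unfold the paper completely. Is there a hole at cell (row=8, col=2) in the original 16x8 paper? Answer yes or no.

Op 1 fold_left: fold axis v@4; visible region now rows[0,16) x cols[0,4) = 16x4
Op 2 fold_left: fold axis v@2; visible region now rows[0,16) x cols[0,2) = 16x2
Op 3 fold_left: fold axis v@1; visible region now rows[0,16) x cols[0,1) = 16x1
Op 4 fold_down: fold axis h@8; visible region now rows[8,16) x cols[0,1) = 8x1
Op 5 fold_down: fold axis h@12; visible region now rows[12,16) x cols[0,1) = 4x1
Op 6 cut(1, 0): punch at orig (13,0); cuts so far [(13, 0)]; region rows[12,16) x cols[0,1) = 4x1
Op 7 cut(3, 0): punch at orig (15,0); cuts so far [(13, 0), (15, 0)]; region rows[12,16) x cols[0,1) = 4x1
Unfold 1 (reflect across h@12): 4 holes -> [(8, 0), (10, 0), (13, 0), (15, 0)]
Unfold 2 (reflect across h@8): 8 holes -> [(0, 0), (2, 0), (5, 0), (7, 0), (8, 0), (10, 0), (13, 0), (15, 0)]
Unfold 3 (reflect across v@1): 16 holes -> [(0, 0), (0, 1), (2, 0), (2, 1), (5, 0), (5, 1), (7, 0), (7, 1), (8, 0), (8, 1), (10, 0), (10, 1), (13, 0), (13, 1), (15, 0), (15, 1)]
Unfold 4 (reflect across v@2): 32 holes -> [(0, 0), (0, 1), (0, 2), (0, 3), (2, 0), (2, 1), (2, 2), (2, 3), (5, 0), (5, 1), (5, 2), (5, 3), (7, 0), (7, 1), (7, 2), (7, 3), (8, 0), (8, 1), (8, 2), (8, 3), (10, 0), (10, 1), (10, 2), (10, 3), (13, 0), (13, 1), (13, 2), (13, 3), (15, 0), (15, 1), (15, 2), (15, 3)]
Unfold 5 (reflect across v@4): 64 holes -> [(0, 0), (0, 1), (0, 2), (0, 3), (0, 4), (0, 5), (0, 6), (0, 7), (2, 0), (2, 1), (2, 2), (2, 3), (2, 4), (2, 5), (2, 6), (2, 7), (5, 0), (5, 1), (5, 2), (5, 3), (5, 4), (5, 5), (5, 6), (5, 7), (7, 0), (7, 1), (7, 2), (7, 3), (7, 4), (7, 5), (7, 6), (7, 7), (8, 0), (8, 1), (8, 2), (8, 3), (8, 4), (8, 5), (8, 6), (8, 7), (10, 0), (10, 1), (10, 2), (10, 3), (10, 4), (10, 5), (10, 6), (10, 7), (13, 0), (13, 1), (13, 2), (13, 3), (13, 4), (13, 5), (13, 6), (13, 7), (15, 0), (15, 1), (15, 2), (15, 3), (15, 4), (15, 5), (15, 6), (15, 7)]
Holes: [(0, 0), (0, 1), (0, 2), (0, 3), (0, 4), (0, 5), (0, 6), (0, 7), (2, 0), (2, 1), (2, 2), (2, 3), (2, 4), (2, 5), (2, 6), (2, 7), (5, 0), (5, 1), (5, 2), (5, 3), (5, 4), (5, 5), (5, 6), (5, 7), (7, 0), (7, 1), (7, 2), (7, 3), (7, 4), (7, 5), (7, 6), (7, 7), (8, 0), (8, 1), (8, 2), (8, 3), (8, 4), (8, 5), (8, 6), (8, 7), (10, 0), (10, 1), (10, 2), (10, 3), (10, 4), (10, 5), (10, 6), (10, 7), (13, 0), (13, 1), (13, 2), (13, 3), (13, 4), (13, 5), (13, 6), (13, 7), (15, 0), (15, 1), (15, 2), (15, 3), (15, 4), (15, 5), (15, 6), (15, 7)]

Answer: yes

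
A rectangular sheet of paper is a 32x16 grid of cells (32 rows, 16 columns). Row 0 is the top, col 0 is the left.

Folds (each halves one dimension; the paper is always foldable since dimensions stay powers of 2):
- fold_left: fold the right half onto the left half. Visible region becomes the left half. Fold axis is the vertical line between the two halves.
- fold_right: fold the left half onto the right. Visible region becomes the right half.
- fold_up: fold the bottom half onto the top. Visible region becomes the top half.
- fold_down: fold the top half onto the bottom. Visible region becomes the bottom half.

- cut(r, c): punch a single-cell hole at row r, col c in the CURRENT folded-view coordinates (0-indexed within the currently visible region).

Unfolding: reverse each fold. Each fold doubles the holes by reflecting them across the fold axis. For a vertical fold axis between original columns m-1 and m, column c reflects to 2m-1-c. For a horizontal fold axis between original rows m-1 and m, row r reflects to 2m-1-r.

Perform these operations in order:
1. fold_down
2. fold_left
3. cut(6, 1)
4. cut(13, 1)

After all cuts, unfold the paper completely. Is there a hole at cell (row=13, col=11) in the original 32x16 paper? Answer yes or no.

Op 1 fold_down: fold axis h@16; visible region now rows[16,32) x cols[0,16) = 16x16
Op 2 fold_left: fold axis v@8; visible region now rows[16,32) x cols[0,8) = 16x8
Op 3 cut(6, 1): punch at orig (22,1); cuts so far [(22, 1)]; region rows[16,32) x cols[0,8) = 16x8
Op 4 cut(13, 1): punch at orig (29,1); cuts so far [(22, 1), (29, 1)]; region rows[16,32) x cols[0,8) = 16x8
Unfold 1 (reflect across v@8): 4 holes -> [(22, 1), (22, 14), (29, 1), (29, 14)]
Unfold 2 (reflect across h@16): 8 holes -> [(2, 1), (2, 14), (9, 1), (9, 14), (22, 1), (22, 14), (29, 1), (29, 14)]
Holes: [(2, 1), (2, 14), (9, 1), (9, 14), (22, 1), (22, 14), (29, 1), (29, 14)]

Answer: no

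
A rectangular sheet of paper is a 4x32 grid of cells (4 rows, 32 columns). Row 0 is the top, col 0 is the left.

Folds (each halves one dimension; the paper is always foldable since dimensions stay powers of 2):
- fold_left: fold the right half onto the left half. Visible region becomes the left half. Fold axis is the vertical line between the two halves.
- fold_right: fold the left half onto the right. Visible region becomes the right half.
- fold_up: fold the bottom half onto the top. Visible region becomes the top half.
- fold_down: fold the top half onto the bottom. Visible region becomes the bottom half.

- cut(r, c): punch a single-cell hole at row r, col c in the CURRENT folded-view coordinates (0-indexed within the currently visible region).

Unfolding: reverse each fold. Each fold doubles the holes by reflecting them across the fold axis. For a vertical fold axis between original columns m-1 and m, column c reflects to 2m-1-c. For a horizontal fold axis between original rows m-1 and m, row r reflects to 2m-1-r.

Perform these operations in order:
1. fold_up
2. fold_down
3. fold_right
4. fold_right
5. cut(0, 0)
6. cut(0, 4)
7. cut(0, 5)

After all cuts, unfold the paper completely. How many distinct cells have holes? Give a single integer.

Op 1 fold_up: fold axis h@2; visible region now rows[0,2) x cols[0,32) = 2x32
Op 2 fold_down: fold axis h@1; visible region now rows[1,2) x cols[0,32) = 1x32
Op 3 fold_right: fold axis v@16; visible region now rows[1,2) x cols[16,32) = 1x16
Op 4 fold_right: fold axis v@24; visible region now rows[1,2) x cols[24,32) = 1x8
Op 5 cut(0, 0): punch at orig (1,24); cuts so far [(1, 24)]; region rows[1,2) x cols[24,32) = 1x8
Op 6 cut(0, 4): punch at orig (1,28); cuts so far [(1, 24), (1, 28)]; region rows[1,2) x cols[24,32) = 1x8
Op 7 cut(0, 5): punch at orig (1,29); cuts so far [(1, 24), (1, 28), (1, 29)]; region rows[1,2) x cols[24,32) = 1x8
Unfold 1 (reflect across v@24): 6 holes -> [(1, 18), (1, 19), (1, 23), (1, 24), (1, 28), (1, 29)]
Unfold 2 (reflect across v@16): 12 holes -> [(1, 2), (1, 3), (1, 7), (1, 8), (1, 12), (1, 13), (1, 18), (1, 19), (1, 23), (1, 24), (1, 28), (1, 29)]
Unfold 3 (reflect across h@1): 24 holes -> [(0, 2), (0, 3), (0, 7), (0, 8), (0, 12), (0, 13), (0, 18), (0, 19), (0, 23), (0, 24), (0, 28), (0, 29), (1, 2), (1, 3), (1, 7), (1, 8), (1, 12), (1, 13), (1, 18), (1, 19), (1, 23), (1, 24), (1, 28), (1, 29)]
Unfold 4 (reflect across h@2): 48 holes -> [(0, 2), (0, 3), (0, 7), (0, 8), (0, 12), (0, 13), (0, 18), (0, 19), (0, 23), (0, 24), (0, 28), (0, 29), (1, 2), (1, 3), (1, 7), (1, 8), (1, 12), (1, 13), (1, 18), (1, 19), (1, 23), (1, 24), (1, 28), (1, 29), (2, 2), (2, 3), (2, 7), (2, 8), (2, 12), (2, 13), (2, 18), (2, 19), (2, 23), (2, 24), (2, 28), (2, 29), (3, 2), (3, 3), (3, 7), (3, 8), (3, 12), (3, 13), (3, 18), (3, 19), (3, 23), (3, 24), (3, 28), (3, 29)]

Answer: 48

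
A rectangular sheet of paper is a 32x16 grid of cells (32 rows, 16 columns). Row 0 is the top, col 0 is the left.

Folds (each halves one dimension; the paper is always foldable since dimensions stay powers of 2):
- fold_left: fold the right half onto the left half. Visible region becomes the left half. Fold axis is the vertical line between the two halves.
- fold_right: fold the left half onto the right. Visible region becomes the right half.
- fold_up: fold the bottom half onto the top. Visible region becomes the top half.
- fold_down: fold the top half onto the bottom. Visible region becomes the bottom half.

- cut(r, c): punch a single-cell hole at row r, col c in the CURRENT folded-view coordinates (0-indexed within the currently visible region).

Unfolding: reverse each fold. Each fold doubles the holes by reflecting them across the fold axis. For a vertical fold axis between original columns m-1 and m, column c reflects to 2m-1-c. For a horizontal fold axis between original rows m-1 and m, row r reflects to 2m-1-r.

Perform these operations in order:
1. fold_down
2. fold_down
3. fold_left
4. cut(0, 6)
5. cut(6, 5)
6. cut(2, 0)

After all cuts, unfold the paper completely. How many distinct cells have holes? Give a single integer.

Answer: 24

Derivation:
Op 1 fold_down: fold axis h@16; visible region now rows[16,32) x cols[0,16) = 16x16
Op 2 fold_down: fold axis h@24; visible region now rows[24,32) x cols[0,16) = 8x16
Op 3 fold_left: fold axis v@8; visible region now rows[24,32) x cols[0,8) = 8x8
Op 4 cut(0, 6): punch at orig (24,6); cuts so far [(24, 6)]; region rows[24,32) x cols[0,8) = 8x8
Op 5 cut(6, 5): punch at orig (30,5); cuts so far [(24, 6), (30, 5)]; region rows[24,32) x cols[0,8) = 8x8
Op 6 cut(2, 0): punch at orig (26,0); cuts so far [(24, 6), (26, 0), (30, 5)]; region rows[24,32) x cols[0,8) = 8x8
Unfold 1 (reflect across v@8): 6 holes -> [(24, 6), (24, 9), (26, 0), (26, 15), (30, 5), (30, 10)]
Unfold 2 (reflect across h@24): 12 holes -> [(17, 5), (17, 10), (21, 0), (21, 15), (23, 6), (23, 9), (24, 6), (24, 9), (26, 0), (26, 15), (30, 5), (30, 10)]
Unfold 3 (reflect across h@16): 24 holes -> [(1, 5), (1, 10), (5, 0), (5, 15), (7, 6), (7, 9), (8, 6), (8, 9), (10, 0), (10, 15), (14, 5), (14, 10), (17, 5), (17, 10), (21, 0), (21, 15), (23, 6), (23, 9), (24, 6), (24, 9), (26, 0), (26, 15), (30, 5), (30, 10)]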